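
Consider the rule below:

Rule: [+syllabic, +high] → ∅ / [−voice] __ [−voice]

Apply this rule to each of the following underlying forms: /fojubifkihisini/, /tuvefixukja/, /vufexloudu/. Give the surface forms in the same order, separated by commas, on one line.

/fojubifkihisini/: /i/ is a high vowel flanked by voiceless consonants /k/ and /h/, so it deletes. /i/ is a high vowel flanked by voiceless consonants /h/ and /s/, so it deletes. → [fojubifkhsini].
/tuvefixukja/: /i/ is a high vowel flanked by voiceless consonants /f/ and /x/, so it deletes. /u/ is a high vowel flanked by voiceless consonants /x/ and /k/, so it deletes. → [tuvefxkja].
/vufexloudu/: the rule's environment is not met; surfaces unchanged as [vufexloudu].

fojubifkhsini, tuvefxkja, vufexloudu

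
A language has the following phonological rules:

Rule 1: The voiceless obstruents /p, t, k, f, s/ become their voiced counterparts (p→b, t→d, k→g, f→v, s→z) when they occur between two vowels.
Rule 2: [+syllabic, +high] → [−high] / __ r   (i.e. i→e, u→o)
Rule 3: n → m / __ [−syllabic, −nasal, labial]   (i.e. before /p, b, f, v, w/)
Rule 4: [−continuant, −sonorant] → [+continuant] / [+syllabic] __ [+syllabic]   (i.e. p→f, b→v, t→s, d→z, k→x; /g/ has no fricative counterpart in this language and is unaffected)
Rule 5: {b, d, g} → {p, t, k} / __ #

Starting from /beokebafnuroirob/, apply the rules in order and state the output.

Rule 1 (intervocalic voicing): /k/ is a voiceless obstruent between vowels /o/ and /e/, so it voices to [g]. /beokebafnuroirob/ → beogebafnuroirob.
Rule 2 (pre-rhotic lowering): /u/ is a high vowel immediately before /r/, so it lowers to [o]. /i/ is a high vowel immediately before /r/, so it lowers to [e]. /beogebafnuroirob/ → beogebafnoroerob.
Rule 3 (nasal place assimilation): no segment meets the environment; /beogebafnoroerob/ is unchanged.
Rule 4 (intervocalic spirantization): /b/ is a stop between vowels /e/ and /a/, so it spirantizes to the fricative [v]. /beogebafnoroerob/ → beogevafnoroerob.
Rule 5 (final devoicing): /b/ is a voiced stop in word-final position, so it devoices to [p]. /beogevafnoroerob/ → beogevafnoroerop.

beogevafnoroerop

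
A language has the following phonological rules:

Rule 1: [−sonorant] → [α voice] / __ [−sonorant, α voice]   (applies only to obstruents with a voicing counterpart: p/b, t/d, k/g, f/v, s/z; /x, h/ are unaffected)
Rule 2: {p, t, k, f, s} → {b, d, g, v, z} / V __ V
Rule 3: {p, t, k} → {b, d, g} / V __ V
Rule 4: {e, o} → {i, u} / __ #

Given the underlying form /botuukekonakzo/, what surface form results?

boduugegonagzu

Rule 1 (regressive voicing assimilation): /k/ precedes the voiced obstruent /z/, so it voices to [g] by assimilation. /botuukekonakzo/ → botuukekonagzo.
Rule 2 (intervocalic voicing): /t/ is a voiceless obstruent between vowels /o/ and /u/, so it voices to [d]. /k/ is a voiceless obstruent between vowels /u/ and /e/, so it voices to [g]. /k/ is a voiceless obstruent between vowels /e/ and /o/, so it voices to [g]. /botuukekonagzo/ → boduugegonagzo.
Rule 3 (intervocalic voicing): no segment meets the environment; /boduugegonagzo/ is unchanged.
Rule 4 (final vowel raising): /o/ is a mid vowel in word-final position, so it raises to [u]. /boduugegonagzo/ → boduugegonagzu.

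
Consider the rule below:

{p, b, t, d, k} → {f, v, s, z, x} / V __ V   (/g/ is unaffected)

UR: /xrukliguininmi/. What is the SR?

No segment of /xrukliguininmi/ meets the structural description of the rule, so the form surfaces unchanged.

xrukliguininmi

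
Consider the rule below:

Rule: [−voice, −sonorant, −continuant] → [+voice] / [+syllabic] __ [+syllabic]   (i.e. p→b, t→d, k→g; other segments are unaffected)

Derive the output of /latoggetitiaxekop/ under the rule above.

ladoggedidiaxegop

/t/ is a voiceless stop between vowels /a/ and /o/, so it voices to [d].
/t/ is a voiceless stop between vowels /e/ and /i/, so it voices to [d].
/t/ is a voiceless stop between vowels /i/ and /i/, so it voices to [d].
/k/ is a voiceless stop between vowels /e/ and /o/, so it voices to [g].
The other instance of /p/ does not occur in the required environment and remains unchanged.
Surface form: [ladoggedidiaxegop].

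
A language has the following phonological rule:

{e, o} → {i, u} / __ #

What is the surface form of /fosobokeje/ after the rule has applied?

fosobokeji

/e/ is a mid vowel in word-final position, so it raises to [i].
The other instances of /o/, /e/ do not occur in the required environment and remain unchanged.
Surface form: [fosobokeji].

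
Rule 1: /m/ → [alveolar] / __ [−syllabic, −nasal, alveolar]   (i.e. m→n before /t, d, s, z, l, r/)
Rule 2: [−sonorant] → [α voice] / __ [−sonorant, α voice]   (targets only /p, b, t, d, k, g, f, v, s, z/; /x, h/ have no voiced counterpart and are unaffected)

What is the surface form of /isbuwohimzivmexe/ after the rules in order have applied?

izbuwohinzivmexe

Rule 1 (nasal place assimilation): /m/ precedes the alveolar consonant /z/, so it assimilates in place to [n]. /isbuwohimzivmexe/ → isbuwohinzivmexe.
Rule 2 (regressive voicing assimilation): /s/ precedes the voiced obstruent /b/, so it voices to [z] by assimilation. /isbuwohinzivmexe/ → izbuwohinzivmexe.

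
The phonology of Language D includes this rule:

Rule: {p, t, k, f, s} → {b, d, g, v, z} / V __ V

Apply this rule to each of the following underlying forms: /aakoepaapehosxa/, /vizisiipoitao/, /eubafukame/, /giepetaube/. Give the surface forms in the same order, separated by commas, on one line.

/aakoepaapehosxa/: /k/ is a voiceless obstruent between vowels /a/ and /o/, so it voices to [g]. /p/ is a voiceless obstruent between vowels /e/ and /a/, so it voices to [b]. /p/ is a voiceless obstruent between vowels /a/ and /e/, so it voices to [b]. → [aagoebaabehosxa].
/vizisiipoitao/: /s/ is a voiceless obstruent between vowels /i/ and /i/, so it voices to [z]. /p/ is a voiceless obstruent between vowels /i/ and /o/, so it voices to [b]. /t/ is a voiceless obstruent between vowels /i/ and /a/, so it voices to [d]. → [viziziiboidao].
/eubafukame/: /f/ is a voiceless obstruent between vowels /a/ and /u/, so it voices to [v]. /k/ is a voiceless obstruent between vowels /u/ and /a/, so it voices to [g]. → [eubavugame].
/giepetaube/: /p/ is a voiceless obstruent between vowels /e/ and /e/, so it voices to [b]. /t/ is a voiceless obstruent between vowels /e/ and /a/, so it voices to [d]. → [giebedaube].

aagoebaabehosxa, viziziiboidao, eubavugame, giebedaube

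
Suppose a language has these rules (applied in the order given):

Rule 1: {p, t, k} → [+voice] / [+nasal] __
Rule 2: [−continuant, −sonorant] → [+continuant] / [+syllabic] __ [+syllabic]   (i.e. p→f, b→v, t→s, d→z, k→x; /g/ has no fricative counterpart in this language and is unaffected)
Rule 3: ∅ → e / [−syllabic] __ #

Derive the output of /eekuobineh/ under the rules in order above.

eexuovinehe

Rule 1 (post-nasal voicing): no segment meets the environment; /eekuobineh/ is unchanged.
Rule 2 (intervocalic spirantization): /k/ is a stop between vowels /e/ and /u/, so it spirantizes to the fricative [x]. /b/ is a stop between vowels /o/ and /i/, so it spirantizes to the fricative [v]. /eekuobineh/ → eexuovineh.
Rule 3 (final e-epenthesis): the form ends in the consonant /h/, so [e] is inserted word-finally. /eexuovineh/ → eexuovinehe.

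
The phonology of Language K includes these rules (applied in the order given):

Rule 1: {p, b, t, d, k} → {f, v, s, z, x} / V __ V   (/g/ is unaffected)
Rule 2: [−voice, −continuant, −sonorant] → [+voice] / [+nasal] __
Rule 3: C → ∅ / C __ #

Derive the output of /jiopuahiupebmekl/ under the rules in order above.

jiofuahiufebmek

Rule 1 (intervocalic spirantization): /p/ is a stop between vowels /o/ and /u/, so it spirantizes to the fricative [f]. /p/ is a stop between vowels /u/ and /e/, so it spirantizes to the fricative [f]. /jiopuahiupebmekl/ → jiofuahiufebmekl.
Rule 2 (post-nasal voicing): no segment meets the environment; /jiofuahiufebmekl/ is unchanged.
Rule 3 (final cluster simplification): /l/ is the second consonant of a word-final cluster /kl/, so it deletes. /jiofuahiufebmekl/ → jiofuahiufebmek.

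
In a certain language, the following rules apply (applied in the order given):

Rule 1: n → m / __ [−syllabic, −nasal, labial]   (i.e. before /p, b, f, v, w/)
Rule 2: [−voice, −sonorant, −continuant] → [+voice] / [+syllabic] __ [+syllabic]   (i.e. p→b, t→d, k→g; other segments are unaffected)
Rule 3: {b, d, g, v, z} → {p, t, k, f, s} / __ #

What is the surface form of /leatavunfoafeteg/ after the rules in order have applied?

leadavumfoafedek

Rule 1 (nasal place assimilation): /n/ precedes the labial consonant /f/, so it assimilates in place to [m]. /leatavunfoafeteg/ → leatavumfoafeteg.
Rule 2 (intervocalic voicing): /t/ is a voiceless stop between vowels /a/ and /a/, so it voices to [d]. /t/ is a voiceless stop between vowels /e/ and /e/, so it voices to [d]. /leatavumfoafeteg/ → leadavumfoafedeg.
Rule 3 (final devoicing): /g/ is a voiced obstruent in word-final position, so it devoices to [k]. /leadavumfoafedeg/ → leadavumfoafedek.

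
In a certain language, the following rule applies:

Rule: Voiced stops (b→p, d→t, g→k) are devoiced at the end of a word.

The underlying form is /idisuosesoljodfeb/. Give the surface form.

idisuosesoljodfep

Scanning /idisuosesoljodfeb/: /d/ at position 2 is not in the conditioning environment; /d/ at position 14 is not in the conditioning environment; /b/ is a voiced stop in word-final position, so it devoices to [p].
Result: [idisuosesoljodfep].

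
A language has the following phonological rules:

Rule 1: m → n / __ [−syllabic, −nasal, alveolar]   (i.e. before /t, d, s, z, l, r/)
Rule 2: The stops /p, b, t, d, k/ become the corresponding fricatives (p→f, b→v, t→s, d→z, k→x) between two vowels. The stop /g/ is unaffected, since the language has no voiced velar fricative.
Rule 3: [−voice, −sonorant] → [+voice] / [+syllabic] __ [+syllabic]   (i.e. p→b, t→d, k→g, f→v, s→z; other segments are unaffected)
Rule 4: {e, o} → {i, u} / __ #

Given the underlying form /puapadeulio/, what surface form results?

puavazeuliu

Rule 1 (nasal place assimilation): no segment meets the environment; /puapadeulio/ is unchanged.
Rule 2 (intervocalic spirantization): /p/ is a stop between vowels /a/ and /a/, so it spirantizes to the fricative [f]. /d/ is a stop between vowels /a/ and /e/, so it spirantizes to the fricative [z]. /puapadeulio/ → puafazeulio.
Rule 3 (intervocalic voicing): /f/ is a voiceless obstruent between vowels /a/ and /a/, so it voices to [v]. /puafazeulio/ → puavazeulio.
Rule 4 (final vowel raising): /o/ is a mid vowel in word-final position, so it raises to [u]. /puavazeulio/ → puavazeuliu.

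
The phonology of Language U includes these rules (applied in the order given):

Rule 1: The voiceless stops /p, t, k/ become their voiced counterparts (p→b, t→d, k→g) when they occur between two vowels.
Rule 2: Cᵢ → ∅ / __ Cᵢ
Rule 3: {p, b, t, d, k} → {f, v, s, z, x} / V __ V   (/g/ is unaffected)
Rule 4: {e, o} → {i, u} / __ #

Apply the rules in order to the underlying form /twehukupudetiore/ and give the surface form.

twehuguvuzeziori

Rule 1 (intervocalic voicing): /k/ is a voiceless stop between vowels /u/ and /u/, so it voices to [g]. /p/ is a voiceless stop between vowels /u/ and /u/, so it voices to [b]. /t/ is a voiceless stop between vowels /e/ and /i/, so it voices to [d]. /twehukupudetiore/ → twehugubudediore.
Rule 2 (degemination): no segment meets the environment; /twehugubudediore/ is unchanged.
Rule 3 (intervocalic spirantization): /b/ is a stop between vowels /u/ and /u/, so it spirantizes to the fricative [v]. /d/ is a stop between vowels /u/ and /e/, so it spirantizes to the fricative [z]. /d/ is a stop between vowels /e/ and /i/, so it spirantizes to the fricative [z]. /twehugubudediore/ → twehuguvuzeziore.
Rule 4 (final vowel raising): /e/ is a mid vowel in word-final position, so it raises to [i]. /twehuguvuzeziore/ → twehuguvuzeziori.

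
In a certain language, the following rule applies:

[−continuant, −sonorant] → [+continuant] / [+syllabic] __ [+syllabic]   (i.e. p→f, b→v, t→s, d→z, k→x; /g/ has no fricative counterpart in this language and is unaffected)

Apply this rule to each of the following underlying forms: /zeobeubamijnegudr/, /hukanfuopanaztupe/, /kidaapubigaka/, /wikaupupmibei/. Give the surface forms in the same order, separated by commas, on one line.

zeoveuvamijnegudr, huxanfuofanaztufe, kizaafuvigaxa, wixaufupmivei

/zeobeubamijnegudr/: /b/ is a stop between vowels /o/ and /e/, so it spirantizes to the fricative [v]. /b/ is a stop between vowels /u/ and /a/, so it spirantizes to the fricative [v]. → [zeoveuvamijnegudr].
/hukanfuopanaztupe/: /k/ is a stop between vowels /u/ and /a/, so it spirantizes to the fricative [x]. /p/ is a stop between vowels /o/ and /a/, so it spirantizes to the fricative [f]. /p/ is a stop between vowels /u/ and /e/, so it spirantizes to the fricative [f]. → [huxanfuofanaztufe].
/kidaapubigaka/: /d/ is a stop between vowels /i/ and /a/, so it spirantizes to the fricative [z]. /p/ is a stop between vowels /a/ and /u/, so it spirantizes to the fricative [f]. /b/ is a stop between vowels /u/ and /i/, so it spirantizes to the fricative [v]. /k/ is a stop between vowels /a/ and /a/, so it spirantizes to the fricative [x]. → [kizaafuvigaxa].
/wikaupupmibei/: /k/ is a stop between vowels /i/ and /a/, so it spirantizes to the fricative [x]. /p/ is a stop between vowels /u/ and /u/, so it spirantizes to the fricative [f]. /b/ is a stop between vowels /i/ and /e/, so it spirantizes to the fricative [v]. → [wixaufupmivei].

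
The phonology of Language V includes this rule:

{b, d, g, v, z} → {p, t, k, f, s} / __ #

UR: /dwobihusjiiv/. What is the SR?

Scanning /dwobihusjiiv/: /d/ at position 1 is not in the conditioning environment; /b/ at position 4 is not in the conditioning environment; /v/ is a voiced obstruent in word-final position, so it devoices to [f].
Result: [dwobihusjiif].

dwobihusjiif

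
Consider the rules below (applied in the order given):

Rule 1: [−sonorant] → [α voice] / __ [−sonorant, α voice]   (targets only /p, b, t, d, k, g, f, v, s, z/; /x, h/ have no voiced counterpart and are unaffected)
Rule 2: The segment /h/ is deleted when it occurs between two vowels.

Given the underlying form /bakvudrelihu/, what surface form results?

Rule 1 (regressive voicing assimilation): /k/ precedes the voiced obstruent /v/, so it voices to [g] by assimilation. /bakvudrelihu/ → bagvudrelihu.
Rule 2 (intervocalic h-deletion): /h/ occurs between vowels /i/ and /u/, so it deletes. /bagvudrelihu/ → bagvudreliu.

bagvudreliu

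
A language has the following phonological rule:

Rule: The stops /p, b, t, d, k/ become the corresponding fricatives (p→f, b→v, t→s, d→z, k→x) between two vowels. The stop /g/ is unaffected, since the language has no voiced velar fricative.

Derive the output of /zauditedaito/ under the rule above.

/d/ is a stop between vowels /u/ and /i/, so it spirantizes to the fricative [z].
/t/ is a stop between vowels /i/ and /e/, so it spirantizes to the fricative [s].
/d/ is a stop between vowels /e/ and /a/, so it spirantizes to the fricative [z].
/t/ is a stop between vowels /i/ and /o/, so it spirantizes to the fricative [s].
Surface form: [zauzisezaiso].

zauzisezaiso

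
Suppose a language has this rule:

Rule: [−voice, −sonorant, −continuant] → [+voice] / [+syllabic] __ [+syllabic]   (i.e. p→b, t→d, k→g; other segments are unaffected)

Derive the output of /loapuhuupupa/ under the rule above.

loabuhuububa

/p/ is a voiceless stop between vowels /a/ and /u/, so it voices to [b].
/p/ is a voiceless stop between vowels /u/ and /u/, so it voices to [b].
/p/ is a voiceless stop between vowels /u/ and /a/, so it voices to [b].
Surface form: [loabuhuububa].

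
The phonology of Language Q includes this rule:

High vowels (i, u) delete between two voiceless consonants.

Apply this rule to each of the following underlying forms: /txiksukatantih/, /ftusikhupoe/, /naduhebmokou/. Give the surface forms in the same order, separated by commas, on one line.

/txiksukatantih/: /i/ is a high vowel flanked by voiceless consonants /x/ and /k/, so it deletes. /u/ is a high vowel flanked by voiceless consonants /s/ and /k/, so it deletes. /i/ is a high vowel flanked by voiceless consonants /t/ and /h/, so it deletes. → [txkskatanth].
/ftusikhupoe/: /u/ is a high vowel flanked by voiceless consonants /t/ and /s/, so it deletes. /i/ is a high vowel flanked by voiceless consonants /s/ and /k/, so it deletes. /u/ is a high vowel flanked by voiceless consonants /h/ and /p/, so it deletes. → [ftskhpoe].
/naduhebmokou/: the rule's environment is not met; surfaces unchanged as [naduhebmokou].

txkskatanth, ftskhpoe, naduhebmokou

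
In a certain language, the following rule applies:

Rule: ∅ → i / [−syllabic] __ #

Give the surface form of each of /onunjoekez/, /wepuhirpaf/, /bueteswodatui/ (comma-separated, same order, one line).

/onunjoekez/: the form ends in the consonant /z/, so [i] is inserted word-finally. → [onunjoekezi].
/wepuhirpaf/: the form ends in the consonant /f/, so [i] is inserted word-finally. → [wepuhirpafi].
/bueteswodatui/: the rule's environment is not met; surfaces unchanged as [bueteswodatui].

onunjoekezi, wepuhirpafi, bueteswodatui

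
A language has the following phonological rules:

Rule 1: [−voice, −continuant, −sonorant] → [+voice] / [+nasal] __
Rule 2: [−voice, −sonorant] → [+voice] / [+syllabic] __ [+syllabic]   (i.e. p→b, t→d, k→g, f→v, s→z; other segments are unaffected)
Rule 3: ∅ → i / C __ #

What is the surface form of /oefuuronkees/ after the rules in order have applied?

Rule 1 (post-nasal voicing): /k/ is a voiceless stop immediately after the nasal /n/, so it voices to [g]. /oefuuronkees/ → oefuurongees.
Rule 2 (intervocalic voicing): /f/ is a voiceless obstruent between vowels /e/ and /u/, so it voices to [v]. /oefuurongees/ → oevuurongees.
Rule 3 (final i-epenthesis): the form ends in the consonant /s/, so [i] is inserted word-finally. /oevuurongees/ → oevuurongeesi.

oevuurongeesi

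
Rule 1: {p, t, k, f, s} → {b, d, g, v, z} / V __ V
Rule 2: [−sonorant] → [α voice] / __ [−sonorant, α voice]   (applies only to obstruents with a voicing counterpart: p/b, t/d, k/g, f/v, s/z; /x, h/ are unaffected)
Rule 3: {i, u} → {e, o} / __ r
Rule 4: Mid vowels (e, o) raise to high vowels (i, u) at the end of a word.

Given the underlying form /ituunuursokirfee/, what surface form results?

Rule 1 (intervocalic voicing): /t/ is a voiceless obstruent between vowels /i/ and /u/, so it voices to [d]. /k/ is a voiceless obstruent between vowels /o/ and /i/, so it voices to [g]. /ituunuursokirfee/ → iduunuursogirfee.
Rule 2 (regressive voicing assimilation): no segment meets the environment; /iduunuursogirfee/ is unchanged.
Rule 3 (pre-rhotic lowering): /u/ is a high vowel immediately before /r/, so it lowers to [o]. /i/ is a high vowel immediately before /r/, so it lowers to [e]. /iduunuursogirfee/ → iduunuorsogerfee.
Rule 4 (final vowel raising): /e/ is a mid vowel in word-final position, so it raises to [i]. /iduunuorsogerfee/ → iduunuorsogerfei.

iduunuorsogerfei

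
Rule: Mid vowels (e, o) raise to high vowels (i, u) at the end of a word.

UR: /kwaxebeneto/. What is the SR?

Scanning /kwaxebeneto/: /e/ at position 5 is not in the conditioning environment; /e/ at position 7 is not in the conditioning environment; /e/ at position 9 is not in the conditioning environment; /o/ is a mid vowel in word-final position, so it raises to [u].
Result: [kwaxebenetu].

kwaxebenetu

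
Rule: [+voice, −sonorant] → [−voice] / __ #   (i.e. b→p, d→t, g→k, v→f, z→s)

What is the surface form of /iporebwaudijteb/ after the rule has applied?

iporebwaudijtep

Scanning /iporebwaudijteb/: /b/ at position 6 is not in the conditioning environment; /d/ at position 10 is not in the conditioning environment; /b/ is a voiced obstruent in word-final position, so it devoices to [p].
Result: [iporebwaudijtep].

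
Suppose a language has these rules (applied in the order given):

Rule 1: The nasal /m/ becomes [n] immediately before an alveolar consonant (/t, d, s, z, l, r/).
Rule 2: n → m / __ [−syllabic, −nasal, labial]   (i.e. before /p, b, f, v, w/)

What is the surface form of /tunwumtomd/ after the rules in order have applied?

Rule 1 (nasal place assimilation): /m/ precedes the alveolar consonant /t/, so it assimilates in place to [n]. /m/ precedes the alveolar consonant /d/, so it assimilates in place to [n]. /tunwumtomd/ → tunwuntond.
Rule 2 (nasal place assimilation): /n/ precedes the labial consonant /w/, so it assimilates in place to [m]. /tunwuntond/ → tumwuntond.

tumwuntond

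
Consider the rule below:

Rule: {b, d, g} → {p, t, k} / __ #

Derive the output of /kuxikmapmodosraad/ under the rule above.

kuxikmapmodosraat

/d/ is a voiced stop in word-final position, so it devoices to [t].
The other instance of /d/ does not occur in the required environment and remains unchanged.
Surface form: [kuxikmapmodosraat].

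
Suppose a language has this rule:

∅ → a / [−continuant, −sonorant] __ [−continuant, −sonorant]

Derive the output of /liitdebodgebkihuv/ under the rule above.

liitadebodagebakihuv

/t/ and /d/ form a stop–stop cluster, so [a] is inserted between them.
/d/ and /g/ form a stop–stop cluster, so [a] is inserted between them.
/b/ and /k/ form a stop–stop cluster, so [a] is inserted between them.
Surface form: [liitadebodagebakihuv].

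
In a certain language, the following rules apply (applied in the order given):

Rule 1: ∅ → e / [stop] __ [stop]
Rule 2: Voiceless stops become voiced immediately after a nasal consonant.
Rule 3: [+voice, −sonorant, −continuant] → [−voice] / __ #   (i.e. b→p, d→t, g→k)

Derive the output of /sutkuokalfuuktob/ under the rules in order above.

sutekuokalfuuketop

Rule 1 (stop-cluster e-epenthesis): /t/ and /k/ form a stop–stop cluster, so [e] is inserted between them. /k/ and /t/ form a stop–stop cluster, so [e] is inserted between them. /sutkuokalfuuktob/ → sutekuokalfuuketob.
Rule 2 (post-nasal voicing): no segment meets the environment; /sutekuokalfuuketob/ is unchanged.
Rule 3 (final devoicing): /b/ is a voiced stop in word-final position, so it devoices to [p]. /sutekuokalfuuketob/ → sutekuokalfuuketop.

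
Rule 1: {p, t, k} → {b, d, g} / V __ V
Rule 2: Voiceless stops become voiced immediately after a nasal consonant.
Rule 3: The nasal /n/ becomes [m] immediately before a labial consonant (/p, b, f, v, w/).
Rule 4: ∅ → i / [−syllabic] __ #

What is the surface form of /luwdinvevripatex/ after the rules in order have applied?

luwdimvevribadexi

Rule 1 (intervocalic voicing): /p/ is a voiceless stop between vowels /i/ and /a/, so it voices to [b]. /t/ is a voiceless stop between vowels /a/ and /e/, so it voices to [d]. /luwdinvevripatex/ → luwdinvevribadex.
Rule 2 (post-nasal voicing): no segment meets the environment; /luwdinvevribadex/ is unchanged.
Rule 3 (nasal place assimilation): /n/ precedes the labial consonant /v/, so it assimilates in place to [m]. /luwdinvevribadex/ → luwdimvevribadex.
Rule 4 (final i-epenthesis): the form ends in the consonant /x/, so [i] is inserted word-finally. /luwdimvevribadex/ → luwdimvevribadexi.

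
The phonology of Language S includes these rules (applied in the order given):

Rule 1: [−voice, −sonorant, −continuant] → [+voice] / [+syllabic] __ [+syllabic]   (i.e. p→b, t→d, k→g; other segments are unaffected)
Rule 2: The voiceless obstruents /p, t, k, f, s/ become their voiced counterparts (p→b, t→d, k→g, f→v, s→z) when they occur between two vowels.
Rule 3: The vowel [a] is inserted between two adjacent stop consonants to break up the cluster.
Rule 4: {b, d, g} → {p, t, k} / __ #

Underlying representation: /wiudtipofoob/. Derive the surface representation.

Rule 1 (intervocalic voicing): /p/ is a voiceless stop between vowels /i/ and /o/, so it voices to [b]. /wiudtipofoob/ → wiudtibofoob.
Rule 2 (intervocalic voicing): /f/ is a voiceless obstruent between vowels /o/ and /o/, so it voices to [v]. /wiudtibofoob/ → wiudtibovoob.
Rule 3 (stop-cluster a-epenthesis): /d/ and /t/ form a stop–stop cluster, so [a] is inserted between them. /wiudtibovoob/ → wiudatibovoob.
Rule 4 (final devoicing): /b/ is a voiced stop in word-final position, so it devoices to [p]. /wiudatibovoob/ → wiudatibovoop.

wiudatibovoop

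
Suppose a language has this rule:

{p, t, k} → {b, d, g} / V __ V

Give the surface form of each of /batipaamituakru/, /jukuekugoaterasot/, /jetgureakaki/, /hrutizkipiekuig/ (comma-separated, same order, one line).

badibaamiduakru, juguegugoaderasot, jetgureagagi, hrudizkibieguig

/batipaamituakru/: /t/ is a voiceless stop between vowels /a/ and /i/, so it voices to [d]. /p/ is a voiceless stop between vowels /i/ and /a/, so it voices to [b]. /t/ is a voiceless stop between vowels /i/ and /u/, so it voices to [d]. → [badibaamiduakru].
/jukuekugoaterasot/: /k/ is a voiceless stop between vowels /u/ and /u/, so it voices to [g]. /k/ is a voiceless stop between vowels /e/ and /u/, so it voices to [g]. /t/ is a voiceless stop between vowels /a/ and /e/, so it voices to [d]. → [juguegugoaderasot].
/jetgureakaki/: /k/ is a voiceless stop between vowels /a/ and /a/, so it voices to [g]. /k/ is a voiceless stop between vowels /a/ and /i/, so it voices to [g]. → [jetgureagagi].
/hrutizkipiekuig/: /t/ is a voiceless stop between vowels /u/ and /i/, so it voices to [d]. /p/ is a voiceless stop between vowels /i/ and /i/, so it voices to [b]. /k/ is a voiceless stop between vowels /e/ and /u/, so it voices to [g]. → [hrudizkibieguig].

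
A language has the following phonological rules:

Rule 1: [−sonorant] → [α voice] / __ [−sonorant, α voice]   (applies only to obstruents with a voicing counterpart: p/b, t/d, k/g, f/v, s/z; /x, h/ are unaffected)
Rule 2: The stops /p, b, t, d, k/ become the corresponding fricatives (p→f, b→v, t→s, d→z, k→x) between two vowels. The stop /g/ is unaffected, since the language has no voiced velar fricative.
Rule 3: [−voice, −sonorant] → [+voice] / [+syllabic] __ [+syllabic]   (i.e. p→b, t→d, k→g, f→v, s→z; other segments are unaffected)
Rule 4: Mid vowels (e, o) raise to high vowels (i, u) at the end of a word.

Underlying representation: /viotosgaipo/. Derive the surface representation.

viozozgaivu

Rule 1 (regressive voicing assimilation): /s/ precedes the voiced obstruent /g/, so it voices to [z] by assimilation. /viotosgaipo/ → viotozgaipo.
Rule 2 (intervocalic spirantization): /t/ is a stop between vowels /o/ and /o/, so it spirantizes to the fricative [s]. /p/ is a stop between vowels /i/ and /o/, so it spirantizes to the fricative [f]. /viotozgaipo/ → viosozgaifo.
Rule 3 (intervocalic voicing): /s/ is a voiceless obstruent between vowels /o/ and /o/, so it voices to [z]. /f/ is a voiceless obstruent between vowels /i/ and /o/, so it voices to [v]. /viosozgaifo/ → viozozgaivo.
Rule 4 (final vowel raising): /o/ is a mid vowel in word-final position, so it raises to [u]. /viozozgaivo/ → viozozgaivu.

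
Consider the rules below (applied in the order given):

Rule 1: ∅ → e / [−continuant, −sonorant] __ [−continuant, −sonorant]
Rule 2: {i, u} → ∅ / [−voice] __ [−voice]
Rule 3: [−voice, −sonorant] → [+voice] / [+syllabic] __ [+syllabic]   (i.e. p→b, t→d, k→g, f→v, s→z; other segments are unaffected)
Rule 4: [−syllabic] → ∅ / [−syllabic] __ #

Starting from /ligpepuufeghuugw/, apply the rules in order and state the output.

Rule 1 (stop-cluster e-epenthesis): /g/ and /p/ form a stop–stop cluster, so [e] is inserted between them. /ligpepuufeghuugw/ → ligepepuufeghuugw.
Rule 2 (high vowel syncope): no segment meets the environment; /ligepepuufeghuugw/ is unchanged.
Rule 3 (intervocalic voicing): /p/ is a voiceless obstruent between vowels /e/ and /e/, so it voices to [b]. /p/ is a voiceless obstruent between vowels /e/ and /u/, so it voices to [b]. /f/ is a voiceless obstruent between vowels /u/ and /e/, so it voices to [v]. /ligepepuufeghuugw/ → ligebebuuveghuugw.
Rule 4 (final cluster simplification): /w/ is the second consonant of a word-final cluster /gw/, so it deletes. /ligebebuuveghuugw/ → ligebebuuveghuug.

ligebebuuveghuug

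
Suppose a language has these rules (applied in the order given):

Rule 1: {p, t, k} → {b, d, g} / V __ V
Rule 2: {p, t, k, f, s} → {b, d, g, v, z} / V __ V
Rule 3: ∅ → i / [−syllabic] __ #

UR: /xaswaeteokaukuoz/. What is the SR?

xaswaedeogauguozi

Rule 1 (intervocalic voicing): /t/ is a voiceless stop between vowels /e/ and /e/, so it voices to [d]. /k/ is a voiceless stop between vowels /o/ and /a/, so it voices to [g]. /k/ is a voiceless stop between vowels /u/ and /u/, so it voices to [g]. /xaswaeteokaukuoz/ → xaswaedeogauguoz.
Rule 2 (intervocalic voicing): no segment meets the environment; /xaswaedeogauguoz/ is unchanged.
Rule 3 (final i-epenthesis): the form ends in the consonant /z/, so [i] is inserted word-finally. /xaswaedeogauguoz/ → xaswaedeogauguozi.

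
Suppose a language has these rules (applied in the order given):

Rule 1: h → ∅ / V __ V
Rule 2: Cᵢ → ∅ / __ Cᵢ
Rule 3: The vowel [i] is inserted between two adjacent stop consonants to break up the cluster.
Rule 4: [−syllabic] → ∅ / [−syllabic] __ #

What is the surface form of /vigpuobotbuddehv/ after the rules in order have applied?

vigipuobotibudeh

Rule 1 (intervocalic h-deletion): no segment meets the environment; /vigpuobotbuddehv/ is unchanged.
Rule 2 (degemination): /dd/ is a geminate; the first /d/ deletes. /vigpuobotbuddehv/ → vigpuobotbudehv.
Rule 3 (stop-cluster i-epenthesis): /g/ and /p/ form a stop–stop cluster, so [i] is inserted between them. /t/ and /b/ form a stop–stop cluster, so [i] is inserted between them. /vigpuobotbudehv/ → vigipuobotibudehv.
Rule 4 (final cluster simplification): /v/ is the second consonant of a word-final cluster /hv/, so it deletes. /vigipuobotibudehv/ → vigipuobotibudeh.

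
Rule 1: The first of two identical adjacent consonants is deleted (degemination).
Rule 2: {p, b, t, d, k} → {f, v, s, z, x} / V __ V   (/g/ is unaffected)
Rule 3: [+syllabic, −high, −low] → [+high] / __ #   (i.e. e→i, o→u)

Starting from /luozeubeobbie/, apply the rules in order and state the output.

Rule 1 (degemination): /bb/ is a geminate; the first /b/ deletes. /luozeubeobbie/ → luozeubeobie.
Rule 2 (intervocalic spirantization): /b/ is a stop between vowels /u/ and /e/, so it spirantizes to the fricative [v]. /b/ is a stop between vowels /o/ and /i/, so it spirantizes to the fricative [v]. /luozeubeobie/ → luozeuveovie.
Rule 3 (final vowel raising): /e/ is a mid vowel in word-final position, so it raises to [i]. /luozeuveovie/ → luozeuveovii.

luozeuveovii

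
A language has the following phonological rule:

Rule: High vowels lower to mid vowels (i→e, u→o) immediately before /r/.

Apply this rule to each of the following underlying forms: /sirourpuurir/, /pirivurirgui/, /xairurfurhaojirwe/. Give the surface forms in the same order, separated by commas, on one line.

seroorpuorer, perivorergui, xaerorforhaojerwe

/sirourpuurir/: /i/ is a high vowel immediately before /r/, so it lowers to [e]. /u/ is a high vowel immediately before /r/, so it lowers to [o]. /u/ is a high vowel immediately before /r/, so it lowers to [o]. /i/ is a high vowel immediately before /r/, so it lowers to [e]. → [seroorpuorer].
/pirivurirgui/: /i/ is a high vowel immediately before /r/, so it lowers to [e]. /u/ is a high vowel immediately before /r/, so it lowers to [o]. /i/ is a high vowel immediately before /r/, so it lowers to [e]. → [perivorergui].
/xairurfurhaojirwe/: /i/ is a high vowel immediately before /r/, so it lowers to [e]. /u/ is a high vowel immediately before /r/, so it lowers to [o]. /u/ is a high vowel immediately before /r/, so it lowers to [o]. /i/ is a high vowel immediately before /r/, so it lowers to [e]. → [xaerorforhaojerwe].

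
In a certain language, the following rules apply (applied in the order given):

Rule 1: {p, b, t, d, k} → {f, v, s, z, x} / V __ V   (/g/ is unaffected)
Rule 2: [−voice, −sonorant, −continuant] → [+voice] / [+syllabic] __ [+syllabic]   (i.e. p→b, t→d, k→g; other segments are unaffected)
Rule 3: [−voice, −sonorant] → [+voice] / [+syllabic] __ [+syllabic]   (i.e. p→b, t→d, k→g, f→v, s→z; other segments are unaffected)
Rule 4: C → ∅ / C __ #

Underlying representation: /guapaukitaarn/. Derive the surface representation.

guavauxizaar

Rule 1 (intervocalic spirantization): /p/ is a stop between vowels /a/ and /a/, so it spirantizes to the fricative [f]. /k/ is a stop between vowels /u/ and /i/, so it spirantizes to the fricative [x]. /t/ is a stop between vowels /i/ and /a/, so it spirantizes to the fricative [s]. /guapaukitaarn/ → guafauxisaarn.
Rule 2 (intervocalic voicing): no segment meets the environment; /guafauxisaarn/ is unchanged.
Rule 3 (intervocalic voicing): /f/ is a voiceless obstruent between vowels /a/ and /a/, so it voices to [v]. /s/ is a voiceless obstruent between vowels /i/ and /a/, so it voices to [z]. /guafauxisaarn/ → guavauxizaarn.
Rule 4 (final cluster simplification): /n/ is the second consonant of a word-final cluster /rn/, so it deletes. /guavauxizaarn/ → guavauxizaar.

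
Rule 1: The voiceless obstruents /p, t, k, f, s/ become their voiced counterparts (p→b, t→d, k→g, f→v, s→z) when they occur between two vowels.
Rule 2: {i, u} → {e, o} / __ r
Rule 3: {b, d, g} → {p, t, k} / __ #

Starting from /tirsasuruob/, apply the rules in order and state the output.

Rule 1 (intervocalic voicing): /s/ is a voiceless obstruent between vowels /a/ and /u/, so it voices to [z]. /tirsasuruob/ → tirsazuruob.
Rule 2 (pre-rhotic lowering): /i/ is a high vowel immediately before /r/, so it lowers to [e]. /u/ is a high vowel immediately before /r/, so it lowers to [o]. /tirsazuruob/ → tersazoruob.
Rule 3 (final devoicing): /b/ is a voiced stop in word-final position, so it devoices to [p]. /tersazoruob/ → tersazoruop.

tersazoruop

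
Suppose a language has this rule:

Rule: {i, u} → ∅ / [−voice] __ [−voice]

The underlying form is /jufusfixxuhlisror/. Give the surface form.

/u/ is a high vowel flanked by voiceless consonants /f/ and /s/, so it deletes.
/i/ is a high vowel flanked by voiceless consonants /f/ and /x/, so it deletes.
/u/ is a high vowel flanked by voiceless consonants /x/ and /h/, so it deletes.
The other instances of /u/, /i/ do not occur in the required environment and remain unchanged.
Surface form: [jufsfxxhlisror].

jufsfxxhlisror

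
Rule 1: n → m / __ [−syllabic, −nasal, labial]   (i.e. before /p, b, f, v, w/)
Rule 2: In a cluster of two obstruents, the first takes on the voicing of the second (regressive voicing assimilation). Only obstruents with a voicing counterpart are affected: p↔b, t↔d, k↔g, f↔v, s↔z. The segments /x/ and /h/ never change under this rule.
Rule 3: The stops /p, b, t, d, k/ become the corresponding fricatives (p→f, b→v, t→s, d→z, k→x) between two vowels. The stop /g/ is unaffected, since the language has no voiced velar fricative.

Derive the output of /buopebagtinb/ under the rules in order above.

Rule 1 (nasal place assimilation): /n/ precedes the labial consonant /b/, so it assimilates in place to [m]. /buopebagtinb/ → buopebagtimb.
Rule 2 (regressive voicing assimilation): /g/ precedes the voiceless obstruent /t/, so it devoices to [k] by assimilation. /buopebagtimb/ → buopebaktimb.
Rule 3 (intervocalic spirantization): /p/ is a stop between vowels /o/ and /e/, so it spirantizes to the fricative [f]. /b/ is a stop between vowels /e/ and /a/, so it spirantizes to the fricative [v]. /buopebaktimb/ → buofevaktimb.

buofevaktimb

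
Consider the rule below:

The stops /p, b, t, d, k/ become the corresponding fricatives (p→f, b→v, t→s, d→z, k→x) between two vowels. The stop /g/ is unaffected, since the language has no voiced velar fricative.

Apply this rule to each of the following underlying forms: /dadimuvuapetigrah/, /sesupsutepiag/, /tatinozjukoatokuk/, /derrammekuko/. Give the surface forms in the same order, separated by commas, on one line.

/dadimuvuapetigrah/: /d/ is a stop between vowels /a/ and /i/, so it spirantizes to the fricative [z]. /p/ is a stop between vowels /a/ and /e/, so it spirantizes to the fricative [f]. /t/ is a stop between vowels /e/ and /i/, so it spirantizes to the fricative [s]. → [dazimuvuafesigrah].
/sesupsutepiag/: /t/ is a stop between vowels /u/ and /e/, so it spirantizes to the fricative [s]. /p/ is a stop between vowels /e/ and /i/, so it spirantizes to the fricative [f]. → [sesupsusefiag].
/tatinozjukoatokuk/: /t/ is a stop between vowels /a/ and /i/, so it spirantizes to the fricative [s]. /k/ is a stop between vowels /u/ and /o/, so it spirantizes to the fricative [x]. /t/ is a stop between vowels /a/ and /o/, so it spirantizes to the fricative [s]. /k/ is a stop between vowels /o/ and /u/, so it spirantizes to the fricative [x]. → [tasinozjuxoasoxuk].
/derrammekuko/: /k/ is a stop between vowels /e/ and /u/, so it spirantizes to the fricative [x]. /k/ is a stop between vowels /u/ and /o/, so it spirantizes to the fricative [x]. → [derrammexuxo].

dazimuvuafesigrah, sesupsusefiag, tasinozjuxoasoxuk, derrammexuxo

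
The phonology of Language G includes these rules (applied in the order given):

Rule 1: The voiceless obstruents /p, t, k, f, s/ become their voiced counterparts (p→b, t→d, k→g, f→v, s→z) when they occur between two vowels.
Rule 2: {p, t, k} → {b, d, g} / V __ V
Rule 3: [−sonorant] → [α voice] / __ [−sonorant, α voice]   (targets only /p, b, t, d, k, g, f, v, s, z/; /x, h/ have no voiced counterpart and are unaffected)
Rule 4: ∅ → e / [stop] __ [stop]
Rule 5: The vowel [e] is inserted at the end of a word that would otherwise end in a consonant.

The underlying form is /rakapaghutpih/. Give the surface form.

Rule 1 (intervocalic voicing): /k/ is a voiceless obstruent between vowels /a/ and /a/, so it voices to [g]. /p/ is a voiceless obstruent between vowels /a/ and /a/, so it voices to [b]. /rakapaghutpih/ → ragabaghutpih.
Rule 2 (intervocalic voicing): no segment meets the environment; /ragabaghutpih/ is unchanged.
Rule 3 (regressive voicing assimilation): /g/ precedes the voiceless obstruent /h/, so it devoices to [k] by assimilation. /ragabaghutpih/ → ragabakhutpih.
Rule 4 (stop-cluster e-epenthesis): /t/ and /p/ form a stop–stop cluster, so [e] is inserted between them. /ragabakhutpih/ → ragabakhutepih.
Rule 5 (final e-epenthesis): the form ends in the consonant /h/, so [e] is inserted word-finally. /ragabakhutepih/ → ragabakhutepihe.

ragabakhutepihe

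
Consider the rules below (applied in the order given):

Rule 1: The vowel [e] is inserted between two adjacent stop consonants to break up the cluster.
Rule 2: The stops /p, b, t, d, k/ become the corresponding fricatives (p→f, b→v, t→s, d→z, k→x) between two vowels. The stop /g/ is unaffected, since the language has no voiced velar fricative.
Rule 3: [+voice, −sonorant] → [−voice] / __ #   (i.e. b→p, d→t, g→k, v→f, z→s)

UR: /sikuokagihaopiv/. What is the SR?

Rule 1 (stop-cluster e-epenthesis): no segment meets the environment; /sikuokagihaopiv/ is unchanged.
Rule 2 (intervocalic spirantization): /k/ is a stop between vowels /i/ and /u/, so it spirantizes to the fricative [x]. /k/ is a stop between vowels /o/ and /a/, so it spirantizes to the fricative [x]. /p/ is a stop between vowels /o/ and /i/, so it spirantizes to the fricative [f]. /sikuokagihaopiv/ → sixuoxagihaofiv.
Rule 3 (final devoicing): /v/ is a voiced obstruent in word-final position, so it devoices to [f]. /sixuoxagihaofiv/ → sixuoxagihaofif.

sixuoxagihaofif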